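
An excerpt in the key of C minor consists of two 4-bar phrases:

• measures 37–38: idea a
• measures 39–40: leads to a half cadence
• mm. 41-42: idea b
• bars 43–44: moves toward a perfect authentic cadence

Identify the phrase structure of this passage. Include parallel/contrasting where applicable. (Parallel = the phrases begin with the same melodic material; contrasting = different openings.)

contrasting period

Phrase 1 ends with a half cadence (weaker) and phrase 2 with a perfect authentic cadence (stronger): antecedent + consequent = a period.
The two phrases open with different material (a / b), so the period is contrasting.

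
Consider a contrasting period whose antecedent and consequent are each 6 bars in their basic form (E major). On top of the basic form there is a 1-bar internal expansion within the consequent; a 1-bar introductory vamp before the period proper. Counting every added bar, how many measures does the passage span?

14 measures

Basic contrasting period: 6 + 6 = 12 bars.
12 (basic form) + 1 (internal expansion) + 1 (introduction) = 14.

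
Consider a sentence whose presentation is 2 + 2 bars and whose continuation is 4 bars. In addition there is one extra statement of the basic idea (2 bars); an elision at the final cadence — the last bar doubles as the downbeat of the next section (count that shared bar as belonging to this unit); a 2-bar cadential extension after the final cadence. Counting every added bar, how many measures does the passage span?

12 measures

Basic sentence: 2 + 2 + 4 = 8 bars.
8 (basic form) + 2 (extra statement) + 2 (cadential extension) = 12.
The elision shares a bar with the next section but does not change this unit's count.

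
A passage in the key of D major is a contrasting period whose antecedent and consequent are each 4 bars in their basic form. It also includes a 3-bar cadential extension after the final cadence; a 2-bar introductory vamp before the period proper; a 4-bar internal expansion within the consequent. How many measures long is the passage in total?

Basic contrasting period: 4 + 4 = 8 bars.
8 (basic form) + 3 (cadential extension) + 2 (introduction) + 4 (internal expansion) = 17.

17 measures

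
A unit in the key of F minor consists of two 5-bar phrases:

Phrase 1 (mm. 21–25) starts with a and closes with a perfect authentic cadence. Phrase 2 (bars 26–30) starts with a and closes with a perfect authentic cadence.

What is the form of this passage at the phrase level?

Both phrases have the same opening (a) and the same cadence (perfect authentic cadence): the second is a restatement, not a consequent, so this is a repeated phrase rather than a period.

repeated phrase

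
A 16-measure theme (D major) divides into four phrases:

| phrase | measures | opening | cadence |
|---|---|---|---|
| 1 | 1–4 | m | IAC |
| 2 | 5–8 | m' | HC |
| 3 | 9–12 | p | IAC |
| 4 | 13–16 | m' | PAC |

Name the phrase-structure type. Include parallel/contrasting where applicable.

Four phrases in two halves: the first half (measures 1–8) ends with a half cadence, the second (bars 9-16) with a perfect authentic cadence — a large antecedent–consequent pair, i.e. a double period.
Phrase 3 begins with different material from phrase 1, making it contrasting.

contrasting double period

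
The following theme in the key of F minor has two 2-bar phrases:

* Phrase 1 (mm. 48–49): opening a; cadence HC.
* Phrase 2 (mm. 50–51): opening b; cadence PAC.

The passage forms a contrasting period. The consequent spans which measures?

The antecedent is the phrase ending with the weaker cadence (half cadence, phrase 1) and the consequent the one ending more conclusively (perfect authentic cadence, phrase 2); the consequent is bars 50–51.

measures 50–51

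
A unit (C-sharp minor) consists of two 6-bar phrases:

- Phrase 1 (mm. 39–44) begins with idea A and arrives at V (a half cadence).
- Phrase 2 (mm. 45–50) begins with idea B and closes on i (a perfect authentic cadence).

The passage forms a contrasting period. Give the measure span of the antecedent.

measures 39–44

The phrase ending with the weaker cadence (half cadence) is the antecedent; the one ending more conclusively (perfect authentic cadence) is the consequent. The antecedent is measures 39–44.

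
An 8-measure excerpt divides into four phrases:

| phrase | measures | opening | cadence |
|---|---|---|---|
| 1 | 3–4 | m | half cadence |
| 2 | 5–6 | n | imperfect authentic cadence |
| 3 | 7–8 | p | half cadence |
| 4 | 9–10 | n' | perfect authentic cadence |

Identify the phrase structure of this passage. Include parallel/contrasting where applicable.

contrasting double period

Four phrases in two halves: the first half (mm. 3–6) ends with an imperfect authentic cadence, the second (measures 7–10) with a perfect authentic cadence — a large antecedent–consequent pair, i.e. a double period.
Phrase 3 begins with different material from phrase 1, making it contrasting.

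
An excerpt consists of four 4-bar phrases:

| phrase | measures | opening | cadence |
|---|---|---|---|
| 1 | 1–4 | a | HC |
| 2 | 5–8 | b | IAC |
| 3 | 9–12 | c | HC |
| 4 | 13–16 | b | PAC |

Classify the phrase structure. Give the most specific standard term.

contrasting double period

Four phrases in two halves: the first half (bars 1–8) ends with an imperfect authentic cadence, the second (measures 9-16) with a perfect authentic cadence — a large antecedent–consequent pair, i.e. a double period.
Phrase 3 begins with different material from phrase 1, making it contrasting.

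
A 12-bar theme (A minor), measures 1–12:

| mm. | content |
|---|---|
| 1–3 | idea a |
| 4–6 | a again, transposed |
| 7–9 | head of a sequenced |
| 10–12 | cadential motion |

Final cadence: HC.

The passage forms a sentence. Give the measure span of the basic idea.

The presentation of a sentence is the basic idea (measures 1-3) plus its repetition (bars 4-6); the basic idea is therefore mm. 1–3.

measures 1–3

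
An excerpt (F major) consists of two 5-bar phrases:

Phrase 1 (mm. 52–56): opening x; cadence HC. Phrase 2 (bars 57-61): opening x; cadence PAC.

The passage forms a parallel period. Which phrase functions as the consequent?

The phrase ending with the weaker cadence (half cadence) is the antecedent; the one ending more conclusively (perfect authentic cadence) is the consequent. The consequent is phrase 2.

phrase 2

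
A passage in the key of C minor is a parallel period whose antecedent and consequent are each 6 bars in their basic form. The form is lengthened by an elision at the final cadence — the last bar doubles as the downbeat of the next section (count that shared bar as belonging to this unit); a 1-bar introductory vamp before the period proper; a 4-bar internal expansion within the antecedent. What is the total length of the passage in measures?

Basic parallel period: 6 + 6 = 12 bars.
12 (basic form) + 1 (introduction) + 4 (internal expansion) = 17.
The elision shares a bar with the next section but does not change this unit's count.

17 measures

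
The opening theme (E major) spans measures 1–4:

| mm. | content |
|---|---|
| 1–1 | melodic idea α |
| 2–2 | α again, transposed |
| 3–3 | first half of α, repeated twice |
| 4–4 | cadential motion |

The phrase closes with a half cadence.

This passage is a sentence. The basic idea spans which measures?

measures 1–1

The presentation of a sentence is the basic idea (m. 1) plus its repetition (bar 2); the basic idea is therefore bar 1.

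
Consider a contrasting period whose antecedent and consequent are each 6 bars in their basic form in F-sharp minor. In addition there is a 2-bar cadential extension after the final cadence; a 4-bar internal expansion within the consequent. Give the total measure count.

18 measures

Basic contrasting period: 6 + 6 = 12 bars.
12 (basic form) + 2 (cadential extension) + 4 (internal expansion) = 18.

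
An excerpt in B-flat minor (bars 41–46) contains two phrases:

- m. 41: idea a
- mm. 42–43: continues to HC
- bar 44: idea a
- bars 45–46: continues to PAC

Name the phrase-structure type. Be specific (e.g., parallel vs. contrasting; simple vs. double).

Phrase 1 ends with a half cadence (weaker) and phrase 2 with a perfect authentic cadence (stronger): antecedent + consequent = a period.
The two phrases open with the same material (a / a), so the period is parallel.

parallel period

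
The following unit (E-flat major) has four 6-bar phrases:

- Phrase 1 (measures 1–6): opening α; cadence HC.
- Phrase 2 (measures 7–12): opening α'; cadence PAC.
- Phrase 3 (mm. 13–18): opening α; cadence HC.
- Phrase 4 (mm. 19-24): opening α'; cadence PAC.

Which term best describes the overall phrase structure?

repeated period

The cadence pattern HC–PAC–HC–PAC is weak–strong twice, and phrases 3–4 restate phrases 1–2: a period heard twice, not a double period (which would end weakly at phrase 2).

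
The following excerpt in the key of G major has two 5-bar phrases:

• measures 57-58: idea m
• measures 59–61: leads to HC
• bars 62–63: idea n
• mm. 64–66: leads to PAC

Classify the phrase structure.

contrasting period

Phrase 1 ends with a half cadence (weaker) and phrase 2 with a perfect authentic cadence (stronger): antecedent + consequent = a period.
The two phrases open with different material (m / n), so the period is contrasting.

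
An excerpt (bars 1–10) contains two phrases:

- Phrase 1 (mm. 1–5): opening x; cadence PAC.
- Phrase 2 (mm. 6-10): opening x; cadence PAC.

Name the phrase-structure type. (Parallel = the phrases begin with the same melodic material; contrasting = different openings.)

Both phrases have the same opening (x) and the same cadence (perfect authentic cadence): the second is a restatement, not a consequent, so this is a repeated phrase rather than a period.

repeated phrase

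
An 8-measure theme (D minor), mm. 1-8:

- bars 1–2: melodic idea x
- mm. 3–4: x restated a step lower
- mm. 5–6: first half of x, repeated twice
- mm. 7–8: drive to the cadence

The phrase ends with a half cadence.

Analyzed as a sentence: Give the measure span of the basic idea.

The presentation of a sentence is the basic idea (mm. 1–2) plus its repetition (measures 3–4); the basic idea is therefore mm. 1-2.

measures 1–2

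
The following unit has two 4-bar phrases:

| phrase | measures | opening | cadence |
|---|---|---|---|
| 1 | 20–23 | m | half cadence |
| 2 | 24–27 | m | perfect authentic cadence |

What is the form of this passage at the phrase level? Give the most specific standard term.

Phrase 1 ends with a half cadence (weaker) and phrase 2 with a perfect authentic cadence (stronger): antecedent + consequent = a period.
The two phrases open with the same material (m / m), so the period is parallel.

parallel period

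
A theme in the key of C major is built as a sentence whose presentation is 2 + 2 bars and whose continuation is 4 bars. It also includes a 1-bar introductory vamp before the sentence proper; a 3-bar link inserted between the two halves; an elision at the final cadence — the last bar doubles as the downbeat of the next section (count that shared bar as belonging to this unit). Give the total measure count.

12 measures

Basic sentence: 2 + 2 + 4 = 8 bars.
8 (basic form) + 1 (introduction) + 3 (link) = 12.
The elision shares a bar with the next section but does not change this unit's count.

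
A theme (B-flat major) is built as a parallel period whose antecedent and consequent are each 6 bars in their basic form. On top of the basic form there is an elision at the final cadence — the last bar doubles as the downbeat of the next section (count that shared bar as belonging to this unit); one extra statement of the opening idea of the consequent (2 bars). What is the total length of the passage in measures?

Basic parallel period: 6 + 6 = 12 bars.
12 (basic form) + 2 (extra statement) = 14.
The elision shares a bar with the next section but does not change this unit's count.

14 measures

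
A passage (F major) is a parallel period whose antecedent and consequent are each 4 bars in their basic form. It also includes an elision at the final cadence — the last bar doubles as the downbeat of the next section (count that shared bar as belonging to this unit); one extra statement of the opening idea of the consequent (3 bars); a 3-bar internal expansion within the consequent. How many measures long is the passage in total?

14 measures

Basic parallel period: 4 + 4 = 8 bars.
8 (basic form) + 3 (extra statement) + 3 (internal expansion) = 14.
The elision shares a bar with the next section but does not change this unit's count.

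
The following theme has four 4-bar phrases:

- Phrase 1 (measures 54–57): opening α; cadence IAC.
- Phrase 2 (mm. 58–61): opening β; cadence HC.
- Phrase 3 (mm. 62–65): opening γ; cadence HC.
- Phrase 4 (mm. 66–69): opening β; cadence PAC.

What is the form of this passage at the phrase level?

Four phrases in two halves: the first half (measures 54–61) ends with a half cadence, the second (mm. 62–69) with a perfect authentic cadence — a large antecedent–consequent pair, i.e. a double period.
Phrase 3 begins with different material from phrase 1, making it contrasting.

contrasting double period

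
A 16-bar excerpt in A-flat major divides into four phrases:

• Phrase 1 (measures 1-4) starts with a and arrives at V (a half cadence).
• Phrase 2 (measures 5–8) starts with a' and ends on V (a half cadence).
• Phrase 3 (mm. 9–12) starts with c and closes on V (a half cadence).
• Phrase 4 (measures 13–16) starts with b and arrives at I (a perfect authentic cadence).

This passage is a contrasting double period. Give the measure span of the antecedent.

measures 1–8

In a double period the four phrases pair into a large antecedent (phrases 1–2, ending half cadence) and a large consequent (phrases 3–4, ending perfect authentic cadence). The antecedent spans mm. 1–8.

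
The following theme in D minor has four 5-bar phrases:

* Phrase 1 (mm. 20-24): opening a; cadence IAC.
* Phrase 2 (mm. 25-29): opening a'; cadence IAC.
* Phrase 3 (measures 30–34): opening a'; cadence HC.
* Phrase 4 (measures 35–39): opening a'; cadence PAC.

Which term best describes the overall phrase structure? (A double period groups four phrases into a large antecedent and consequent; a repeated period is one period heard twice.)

Four phrases in two halves: the first half (mm. 20-29) ends with an imperfect authentic cadence, the second (measures 30–39) with a perfect authentic cadence — a large antecedent–consequent pair, i.e. a double period.
Phrase 3 begins with the same material as phrase 1, making it parallel.

parallel double period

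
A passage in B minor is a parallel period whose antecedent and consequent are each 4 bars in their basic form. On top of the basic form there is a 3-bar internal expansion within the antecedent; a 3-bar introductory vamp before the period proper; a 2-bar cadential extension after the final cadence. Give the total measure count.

Basic parallel period: 4 + 4 = 8 bars.
8 (basic form) + 3 (internal expansion) + 3 (introduction) + 2 (cadential extension) = 16.

16 measures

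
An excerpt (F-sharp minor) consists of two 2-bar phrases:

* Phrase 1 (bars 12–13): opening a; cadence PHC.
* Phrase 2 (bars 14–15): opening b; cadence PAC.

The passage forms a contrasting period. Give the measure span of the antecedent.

measures 12–13

The phrase ending with the weaker cadence (Phrygian half cadence) is the antecedent; the one ending more conclusively (perfect authentic cadence) is the consequent. The antecedent is measures 12–13.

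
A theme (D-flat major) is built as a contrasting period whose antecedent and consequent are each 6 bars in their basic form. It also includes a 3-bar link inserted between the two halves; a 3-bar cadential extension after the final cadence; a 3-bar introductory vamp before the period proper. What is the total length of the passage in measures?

Basic contrasting period: 6 + 6 = 12 bars.
12 (basic form) + 3 (link) + 3 (cadential extension) + 3 (introduction) = 21.

21 measures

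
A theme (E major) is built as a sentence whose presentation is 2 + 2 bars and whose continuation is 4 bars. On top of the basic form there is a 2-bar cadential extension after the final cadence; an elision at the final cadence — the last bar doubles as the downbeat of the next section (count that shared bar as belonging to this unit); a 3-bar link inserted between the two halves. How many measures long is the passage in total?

13 measures

Basic sentence: 2 + 2 + 4 = 8 bars.
8 (basic form) + 2 (cadential extension) + 3 (link) = 13.
The elision shares a bar with the next section but does not change this unit's count.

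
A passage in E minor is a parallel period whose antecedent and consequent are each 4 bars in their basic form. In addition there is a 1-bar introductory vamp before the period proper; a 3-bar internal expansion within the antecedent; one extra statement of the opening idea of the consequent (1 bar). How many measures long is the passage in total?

13 measures

Basic parallel period: 4 + 4 = 8 bars.
8 (basic form) + 1 (introduction) + 3 (internal expansion) + 1 (extra statement) = 13.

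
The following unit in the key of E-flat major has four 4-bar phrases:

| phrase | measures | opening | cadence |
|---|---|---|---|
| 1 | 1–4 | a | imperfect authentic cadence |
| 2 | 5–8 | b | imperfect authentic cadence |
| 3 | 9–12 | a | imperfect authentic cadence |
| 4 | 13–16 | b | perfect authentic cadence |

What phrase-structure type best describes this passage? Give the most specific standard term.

Four phrases in two halves: the first half (measures 1-8) ends with an imperfect authentic cadence, the second (mm. 9–16) with a perfect authentic cadence — a large antecedent–consequent pair, i.e. a double period.
Phrase 3 begins with the same material as phrase 1, making it parallel.

parallel double period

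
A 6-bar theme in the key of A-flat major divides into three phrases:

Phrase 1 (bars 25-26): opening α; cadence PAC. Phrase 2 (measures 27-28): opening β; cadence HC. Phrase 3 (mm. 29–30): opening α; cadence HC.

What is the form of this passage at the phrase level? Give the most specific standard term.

phrase group

The final phrase closes with a half cadence, which is not stronger than the preceding half cadence; the 3 phrases lack an overall antecedent–consequent design and so form a phrase group.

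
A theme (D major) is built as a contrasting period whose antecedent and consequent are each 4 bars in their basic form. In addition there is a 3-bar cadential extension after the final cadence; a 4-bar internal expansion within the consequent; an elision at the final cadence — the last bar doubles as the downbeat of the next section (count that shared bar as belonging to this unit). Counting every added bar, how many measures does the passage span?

Basic contrasting period: 4 + 4 = 8 bars.
8 (basic form) + 3 (cadential extension) + 4 (internal expansion) = 15.
The elision shares a bar with the next section but does not change this unit's count.

15 measures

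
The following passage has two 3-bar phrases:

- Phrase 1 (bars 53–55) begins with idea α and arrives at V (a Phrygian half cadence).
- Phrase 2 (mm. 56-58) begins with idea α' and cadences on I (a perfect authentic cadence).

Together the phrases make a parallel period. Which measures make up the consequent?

The phrase ending with the weaker cadence (Phrygian half cadence) is the antecedent; the one ending more conclusively (perfect authentic cadence) is the consequent. The consequent is measures 56–58.

measures 56–58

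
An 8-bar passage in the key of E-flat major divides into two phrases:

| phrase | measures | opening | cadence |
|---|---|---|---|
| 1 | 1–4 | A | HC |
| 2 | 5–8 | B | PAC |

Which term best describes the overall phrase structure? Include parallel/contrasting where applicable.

contrasting period

Phrase 1 ends with a half cadence (weaker) and phrase 2 with a perfect authentic cadence (stronger): antecedent + consequent = a period.
The two phrases open with different material (A / B), so the period is contrasting.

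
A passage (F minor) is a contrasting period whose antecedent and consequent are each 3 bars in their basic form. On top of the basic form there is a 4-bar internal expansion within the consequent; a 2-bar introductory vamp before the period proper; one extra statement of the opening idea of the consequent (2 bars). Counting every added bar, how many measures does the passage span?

14 measures

Basic contrasting period: 3 + 3 = 6 bars.
6 (basic form) + 4 (internal expansion) + 2 (introduction) + 2 (extra statement) = 14.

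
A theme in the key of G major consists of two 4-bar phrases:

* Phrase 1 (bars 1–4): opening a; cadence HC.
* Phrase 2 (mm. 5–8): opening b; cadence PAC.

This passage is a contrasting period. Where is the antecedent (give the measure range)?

The antecedent is the phrase ending with the weaker cadence (half cadence, phrase 1) and the consequent the one ending more conclusively (perfect authentic cadence, phrase 2); the antecedent is mm. 1-4.

measures 1–4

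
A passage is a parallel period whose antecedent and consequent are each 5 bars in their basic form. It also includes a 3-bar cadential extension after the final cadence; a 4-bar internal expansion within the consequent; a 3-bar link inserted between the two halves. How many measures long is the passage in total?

20 measures

Basic parallel period: 5 + 5 = 10 bars.
10 (basic form) + 3 (cadential extension) + 4 (internal expansion) + 3 (link) = 20.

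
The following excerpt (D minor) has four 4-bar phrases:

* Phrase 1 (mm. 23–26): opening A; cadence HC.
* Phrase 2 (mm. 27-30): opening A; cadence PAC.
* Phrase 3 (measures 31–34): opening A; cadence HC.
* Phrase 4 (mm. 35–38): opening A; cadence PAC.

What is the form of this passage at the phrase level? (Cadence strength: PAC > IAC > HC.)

The cadence pattern HC–PAC–HC–PAC is weak–strong twice, and phrases 3–4 restate phrases 1–2: a period heard twice, not a double period (which would end weakly at phrase 2).

repeated period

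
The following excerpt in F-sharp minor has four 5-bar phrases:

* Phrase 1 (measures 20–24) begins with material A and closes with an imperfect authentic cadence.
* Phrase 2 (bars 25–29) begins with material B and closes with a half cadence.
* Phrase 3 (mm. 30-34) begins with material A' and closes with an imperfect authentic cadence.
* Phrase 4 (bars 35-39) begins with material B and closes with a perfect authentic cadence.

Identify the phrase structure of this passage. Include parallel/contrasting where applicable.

Four phrases in two halves: the first half (mm. 20–29) ends with a half cadence, the second (mm. 30–39) with a perfect authentic cadence — a large antecedent–consequent pair, i.e. a double period.
Phrase 3 begins with the same material as phrase 1, making it parallel.

parallel double period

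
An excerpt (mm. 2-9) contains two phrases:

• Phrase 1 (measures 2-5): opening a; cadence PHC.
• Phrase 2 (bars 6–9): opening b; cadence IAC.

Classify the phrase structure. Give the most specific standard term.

contrasting period

Phrase 1 ends with a Phrygian half cadence (weaker) and phrase 2 with an imperfect authentic cadence (stronger): antecedent + consequent = a period.
The two phrases open with different material (a / b), so the period is contrasting.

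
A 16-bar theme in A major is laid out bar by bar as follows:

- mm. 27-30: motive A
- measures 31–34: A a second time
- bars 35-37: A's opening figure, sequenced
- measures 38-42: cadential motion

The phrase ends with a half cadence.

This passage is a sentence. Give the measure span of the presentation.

The presentation of a sentence is the basic idea (bars 27-30) plus its repetition (measures 31–34); the presentation is therefore measures 27–34.

measures 27–34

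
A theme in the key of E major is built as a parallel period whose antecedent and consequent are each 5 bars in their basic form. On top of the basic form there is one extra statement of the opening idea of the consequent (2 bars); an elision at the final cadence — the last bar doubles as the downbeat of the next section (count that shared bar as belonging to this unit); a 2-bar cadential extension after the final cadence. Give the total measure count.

Basic parallel period: 5 + 5 = 10 bars.
10 (basic form) + 2 (extra statement) + 2 (cadential extension) = 14.
The elision shares a bar with the next section but does not change this unit's count.

14 measures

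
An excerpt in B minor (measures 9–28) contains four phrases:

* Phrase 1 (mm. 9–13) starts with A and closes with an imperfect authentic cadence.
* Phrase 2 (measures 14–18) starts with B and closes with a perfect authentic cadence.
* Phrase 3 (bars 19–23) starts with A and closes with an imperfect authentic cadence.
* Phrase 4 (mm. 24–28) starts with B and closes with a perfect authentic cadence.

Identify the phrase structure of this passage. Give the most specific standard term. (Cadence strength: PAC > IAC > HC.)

repeated period

The cadence pattern IAC–PAC–IAC–PAC is weak–strong twice, and phrases 3–4 restate phrases 1–2: a period heard twice, not a double period (which would end weakly at phrase 2).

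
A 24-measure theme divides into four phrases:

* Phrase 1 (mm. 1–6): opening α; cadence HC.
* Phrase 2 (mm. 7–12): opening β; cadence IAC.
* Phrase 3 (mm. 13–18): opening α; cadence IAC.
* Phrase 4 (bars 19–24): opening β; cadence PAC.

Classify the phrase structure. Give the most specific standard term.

Four phrases in two halves: the first half (measures 1-12) ends with an imperfect authentic cadence, the second (mm. 13–24) with a perfect authentic cadence — a large antecedent–consequent pair, i.e. a double period.
Phrase 3 begins with the same material as phrase 1, making it parallel.

parallel double period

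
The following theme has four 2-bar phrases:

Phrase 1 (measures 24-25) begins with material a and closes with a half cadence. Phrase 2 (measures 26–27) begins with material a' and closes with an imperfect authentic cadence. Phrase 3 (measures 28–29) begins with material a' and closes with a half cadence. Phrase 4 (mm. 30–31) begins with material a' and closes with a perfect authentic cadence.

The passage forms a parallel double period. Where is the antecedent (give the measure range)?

measures 24–27

In a double period the four phrases pair into a large antecedent (phrases 1–2, ending imperfect authentic cadence) and a large consequent (phrases 3–4, ending perfect authentic cadence). The antecedent spans mm. 24-27.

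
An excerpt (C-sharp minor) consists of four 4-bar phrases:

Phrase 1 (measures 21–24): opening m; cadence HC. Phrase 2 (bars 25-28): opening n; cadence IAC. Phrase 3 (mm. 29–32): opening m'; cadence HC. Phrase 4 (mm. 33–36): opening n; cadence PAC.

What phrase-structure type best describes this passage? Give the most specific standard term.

Four phrases in two halves: the first half (measures 21-28) ends with an imperfect authentic cadence, the second (measures 29-36) with a perfect authentic cadence — a large antecedent–consequent pair, i.e. a double period.
Phrase 3 begins with the same material as phrase 1, making it parallel.

parallel double period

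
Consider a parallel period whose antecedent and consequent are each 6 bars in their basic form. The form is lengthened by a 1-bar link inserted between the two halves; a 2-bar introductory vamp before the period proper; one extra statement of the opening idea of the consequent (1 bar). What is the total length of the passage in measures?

16 measures

Basic parallel period: 6 + 6 = 12 bars.
12 (basic form) + 1 (link) + 2 (introduction) + 1 (extra statement) = 16.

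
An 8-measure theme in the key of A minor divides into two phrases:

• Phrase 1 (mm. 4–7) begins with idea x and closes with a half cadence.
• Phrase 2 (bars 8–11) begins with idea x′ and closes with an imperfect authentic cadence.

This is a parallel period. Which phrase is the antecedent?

The phrase ending with the weaker cadence (half cadence) is the antecedent; the one ending more conclusively (imperfect authentic cadence) is the consequent. The antecedent is phrase 1.

phrase 1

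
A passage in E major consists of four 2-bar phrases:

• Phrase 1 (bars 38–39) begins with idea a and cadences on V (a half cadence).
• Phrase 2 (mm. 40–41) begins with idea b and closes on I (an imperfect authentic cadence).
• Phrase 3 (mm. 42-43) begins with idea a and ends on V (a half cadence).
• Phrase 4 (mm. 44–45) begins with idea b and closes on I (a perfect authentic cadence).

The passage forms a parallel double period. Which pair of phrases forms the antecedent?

phrases 1 and 2

In a double period the first pair of phrases (ending imperfect authentic cadence) is the large antecedent and the second pair (ending perfect authentic cadence) is the large consequent; the antecedent is phrases 1 and 2.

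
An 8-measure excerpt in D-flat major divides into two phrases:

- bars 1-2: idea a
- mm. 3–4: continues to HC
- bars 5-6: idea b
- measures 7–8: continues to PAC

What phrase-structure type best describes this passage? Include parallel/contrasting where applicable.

Phrase 1 ends with a half cadence (weaker) and phrase 2 with a perfect authentic cadence (stronger): antecedent + consequent = a period.
The two phrases open with different material (a / b), so the period is contrasting.

contrasting period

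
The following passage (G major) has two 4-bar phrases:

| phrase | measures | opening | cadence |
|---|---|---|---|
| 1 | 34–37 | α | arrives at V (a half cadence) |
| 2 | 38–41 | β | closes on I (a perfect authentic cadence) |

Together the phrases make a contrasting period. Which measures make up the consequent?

measures 38–41

The phrase ending with the weaker cadence (half cadence) is the antecedent; the one ending more conclusively (perfect authentic cadence) is the consequent. The consequent is measures 38–41.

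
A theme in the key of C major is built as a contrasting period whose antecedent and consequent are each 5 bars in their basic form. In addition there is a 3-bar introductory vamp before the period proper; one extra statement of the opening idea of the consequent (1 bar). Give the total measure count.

Basic contrasting period: 5 + 5 = 10 bars.
10 (basic form) + 3 (introduction) + 1 (extra statement) = 14.

14 measures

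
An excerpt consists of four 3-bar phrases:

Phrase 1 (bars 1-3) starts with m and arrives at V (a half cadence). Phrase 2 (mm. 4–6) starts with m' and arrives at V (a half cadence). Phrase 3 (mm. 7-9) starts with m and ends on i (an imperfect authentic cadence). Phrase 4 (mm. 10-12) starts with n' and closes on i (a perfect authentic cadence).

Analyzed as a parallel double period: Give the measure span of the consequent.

measures 7–12

In a double period the four phrases pair into a large antecedent (phrases 1–2, ending half cadence) and a large consequent (phrases 3–4, ending perfect authentic cadence). The consequent spans mm. 7–12.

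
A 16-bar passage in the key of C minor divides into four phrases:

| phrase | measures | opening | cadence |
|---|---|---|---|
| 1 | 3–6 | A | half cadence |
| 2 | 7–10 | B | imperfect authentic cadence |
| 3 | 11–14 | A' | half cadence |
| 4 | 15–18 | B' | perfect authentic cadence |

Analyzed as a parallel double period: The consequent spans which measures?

measures 11–18

In a double period the four phrases pair into a large antecedent (phrases 1–2, ending imperfect authentic cadence) and a large consequent (phrases 3–4, ending perfect authentic cadence). The consequent spans measures 11–18.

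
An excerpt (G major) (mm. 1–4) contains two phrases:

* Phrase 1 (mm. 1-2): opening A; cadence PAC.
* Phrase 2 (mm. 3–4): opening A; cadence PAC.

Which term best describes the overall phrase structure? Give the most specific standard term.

Both phrases have the same opening (A) and the same cadence (perfect authentic cadence): the second is a restatement, not a consequent, so this is a repeated phrase rather than a period.

repeated phrase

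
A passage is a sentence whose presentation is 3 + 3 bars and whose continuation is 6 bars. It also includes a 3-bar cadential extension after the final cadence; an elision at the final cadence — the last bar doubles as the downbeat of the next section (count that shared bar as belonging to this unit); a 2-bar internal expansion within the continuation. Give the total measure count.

Basic sentence: 3 + 3 + 6 = 12 bars.
12 (basic form) + 3 (cadential extension) + 2 (internal expansion) = 17.
The elision shares a bar with the next section but does not change this unit's count.

17 measures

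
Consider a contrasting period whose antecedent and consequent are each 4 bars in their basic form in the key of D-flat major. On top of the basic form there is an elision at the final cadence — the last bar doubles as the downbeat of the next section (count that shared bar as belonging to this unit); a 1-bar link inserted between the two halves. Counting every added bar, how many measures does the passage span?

9 measures

Basic contrasting period: 4 + 4 = 8 bars.
8 (basic form) + 1 (link) = 9.
The elision shares a bar with the next section but does not change this unit's count.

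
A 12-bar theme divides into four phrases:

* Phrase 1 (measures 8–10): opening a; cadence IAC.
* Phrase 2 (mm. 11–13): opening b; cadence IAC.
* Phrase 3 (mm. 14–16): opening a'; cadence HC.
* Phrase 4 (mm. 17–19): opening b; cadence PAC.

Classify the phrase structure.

Four phrases in two halves: the first half (bars 8-13) ends with an imperfect authentic cadence, the second (mm. 14-19) with a perfect authentic cadence — a large antecedent–consequent pair, i.e. a double period.
Phrase 3 begins with the same material as phrase 1, making it parallel.

parallel double period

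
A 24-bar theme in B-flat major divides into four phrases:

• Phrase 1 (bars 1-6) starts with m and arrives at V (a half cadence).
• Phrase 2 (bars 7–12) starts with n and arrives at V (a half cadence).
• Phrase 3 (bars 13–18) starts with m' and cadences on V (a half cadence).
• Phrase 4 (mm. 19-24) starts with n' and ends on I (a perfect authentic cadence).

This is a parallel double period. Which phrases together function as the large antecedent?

In a double period the first pair of phrases (ending half cadence) is the large antecedent and the second pair (ending perfect authentic cadence) is the large consequent; the antecedent is phrases 1 and 2.

phrases 1 and 2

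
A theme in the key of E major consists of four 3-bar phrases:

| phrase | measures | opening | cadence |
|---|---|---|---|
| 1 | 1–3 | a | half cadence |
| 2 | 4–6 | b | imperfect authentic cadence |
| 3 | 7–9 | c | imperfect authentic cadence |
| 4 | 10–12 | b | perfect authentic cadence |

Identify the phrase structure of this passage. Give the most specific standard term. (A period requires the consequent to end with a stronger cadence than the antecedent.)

contrasting double period

Four phrases in two halves: the first half (mm. 1–6) ends with an imperfect authentic cadence, the second (mm. 7-12) with a perfect authentic cadence — a large antecedent–consequent pair, i.e. a double period.
Phrase 3 begins with different material from phrase 1, making it contrasting.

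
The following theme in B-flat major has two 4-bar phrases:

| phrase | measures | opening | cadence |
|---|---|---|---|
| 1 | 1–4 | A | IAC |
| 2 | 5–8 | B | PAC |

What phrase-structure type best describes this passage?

contrasting period

Phrase 1 ends with an imperfect authentic cadence (weaker) and phrase 2 with a perfect authentic cadence (stronger): antecedent + consequent = a period.
The two phrases open with different material (A / B), so the period is contrasting.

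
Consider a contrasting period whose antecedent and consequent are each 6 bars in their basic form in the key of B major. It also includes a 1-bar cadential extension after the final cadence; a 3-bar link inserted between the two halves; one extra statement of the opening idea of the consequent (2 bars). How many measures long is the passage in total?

18 measures

Basic contrasting period: 6 + 6 = 12 bars.
12 (basic form) + 1 (cadential extension) + 3 (link) + 2 (extra statement) = 18.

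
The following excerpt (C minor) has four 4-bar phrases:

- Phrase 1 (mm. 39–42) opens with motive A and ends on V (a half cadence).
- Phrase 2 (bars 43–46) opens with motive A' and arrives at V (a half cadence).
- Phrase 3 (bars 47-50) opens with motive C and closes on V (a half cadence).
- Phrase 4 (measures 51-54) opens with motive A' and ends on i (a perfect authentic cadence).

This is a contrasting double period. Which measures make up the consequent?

measures 47–54

In a double period the first pair of phrases (ending half cadence) is the large antecedent and the second pair (ending perfect authentic cadence) is the large consequent; the consequent is measures 47–54.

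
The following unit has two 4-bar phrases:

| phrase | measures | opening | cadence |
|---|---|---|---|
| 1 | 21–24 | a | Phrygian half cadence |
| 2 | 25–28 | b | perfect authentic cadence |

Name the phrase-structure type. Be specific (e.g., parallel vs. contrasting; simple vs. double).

contrasting period

Phrase 1 ends with a Phrygian half cadence (weaker) and phrase 2 with a perfect authentic cadence (stronger): antecedent + consequent = a period.
The two phrases open with different material (a / b), so the period is contrasting.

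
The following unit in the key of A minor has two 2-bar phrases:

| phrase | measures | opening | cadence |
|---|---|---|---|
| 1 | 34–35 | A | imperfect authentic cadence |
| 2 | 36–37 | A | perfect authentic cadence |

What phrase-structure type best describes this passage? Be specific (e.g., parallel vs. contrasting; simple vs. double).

Phrase 1 ends with an imperfect authentic cadence (weaker) and phrase 2 with a perfect authentic cadence (stronger): antecedent + consequent = a period.
The two phrases open with the same material (A / A), so the period is parallel.

parallel period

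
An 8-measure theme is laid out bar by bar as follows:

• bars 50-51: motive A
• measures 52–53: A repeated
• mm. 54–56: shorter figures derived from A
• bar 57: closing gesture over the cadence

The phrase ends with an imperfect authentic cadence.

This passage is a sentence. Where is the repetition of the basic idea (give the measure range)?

measures 52–53

The presentation of a sentence is the basic idea (mm. 50–51) plus its repetition (mm. 52–53); the repetition of the basic idea is therefore mm. 52–53.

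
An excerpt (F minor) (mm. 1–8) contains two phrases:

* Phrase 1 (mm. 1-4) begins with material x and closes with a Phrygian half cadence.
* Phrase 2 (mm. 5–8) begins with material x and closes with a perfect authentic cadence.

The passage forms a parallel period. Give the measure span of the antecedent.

measures 1–4

The antecedent is the phrase ending with the weaker cadence (Phrygian half cadence, phrase 1) and the consequent the one ending more conclusively (perfect authentic cadence, phrase 2); the antecedent is measures 1–4.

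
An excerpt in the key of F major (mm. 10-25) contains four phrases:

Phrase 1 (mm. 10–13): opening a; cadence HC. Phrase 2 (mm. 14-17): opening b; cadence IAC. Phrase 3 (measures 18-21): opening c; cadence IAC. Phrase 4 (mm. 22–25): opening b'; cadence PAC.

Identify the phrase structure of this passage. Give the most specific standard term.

contrasting double period

Four phrases in two halves: the first half (measures 10–17) ends with an imperfect authentic cadence, the second (mm. 18–25) with a perfect authentic cadence — a large antecedent–consequent pair, i.e. a double period.
Phrase 3 begins with different material from phrase 1, making it contrasting.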